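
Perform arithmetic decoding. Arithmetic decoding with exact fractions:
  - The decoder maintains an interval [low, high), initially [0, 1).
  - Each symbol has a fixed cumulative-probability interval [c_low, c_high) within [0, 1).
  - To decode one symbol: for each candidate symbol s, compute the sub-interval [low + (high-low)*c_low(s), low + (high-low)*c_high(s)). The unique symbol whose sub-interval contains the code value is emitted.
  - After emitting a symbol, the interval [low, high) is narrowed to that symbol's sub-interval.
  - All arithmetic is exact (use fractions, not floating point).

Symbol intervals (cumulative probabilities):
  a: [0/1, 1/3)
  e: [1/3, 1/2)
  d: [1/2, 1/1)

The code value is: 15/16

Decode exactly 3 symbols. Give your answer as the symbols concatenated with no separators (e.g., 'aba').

Step 1: interval [0/1, 1/1), width = 1/1 - 0/1 = 1/1
  'a': [0/1 + 1/1*0/1, 0/1 + 1/1*1/3) = [0/1, 1/3)
  'e': [0/1 + 1/1*1/3, 0/1 + 1/1*1/2) = [1/3, 1/2)
  'd': [0/1 + 1/1*1/2, 0/1 + 1/1*1/1) = [1/2, 1/1) <- contains code 15/16
  emit 'd', narrow to [1/2, 1/1)
Step 2: interval [1/2, 1/1), width = 1/1 - 1/2 = 1/2
  'a': [1/2 + 1/2*0/1, 1/2 + 1/2*1/3) = [1/2, 2/3)
  'e': [1/2 + 1/2*1/3, 1/2 + 1/2*1/2) = [2/3, 3/4)
  'd': [1/2 + 1/2*1/2, 1/2 + 1/2*1/1) = [3/4, 1/1) <- contains code 15/16
  emit 'd', narrow to [3/4, 1/1)
Step 3: interval [3/4, 1/1), width = 1/1 - 3/4 = 1/4
  'a': [3/4 + 1/4*0/1, 3/4 + 1/4*1/3) = [3/4, 5/6)
  'e': [3/4 + 1/4*1/3, 3/4 + 1/4*1/2) = [5/6, 7/8)
  'd': [3/4 + 1/4*1/2, 3/4 + 1/4*1/1) = [7/8, 1/1) <- contains code 15/16
  emit 'd', narrow to [7/8, 1/1)

Answer: ddd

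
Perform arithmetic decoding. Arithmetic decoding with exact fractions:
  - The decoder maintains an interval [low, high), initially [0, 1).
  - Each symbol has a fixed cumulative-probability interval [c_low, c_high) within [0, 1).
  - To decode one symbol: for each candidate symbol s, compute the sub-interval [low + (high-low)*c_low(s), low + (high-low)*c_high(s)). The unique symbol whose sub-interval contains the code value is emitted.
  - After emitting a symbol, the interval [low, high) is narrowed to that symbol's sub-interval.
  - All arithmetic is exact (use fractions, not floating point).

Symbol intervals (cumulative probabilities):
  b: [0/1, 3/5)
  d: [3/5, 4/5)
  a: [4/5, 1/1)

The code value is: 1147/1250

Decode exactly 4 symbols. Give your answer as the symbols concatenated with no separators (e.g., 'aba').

Step 1: interval [0/1, 1/1), width = 1/1 - 0/1 = 1/1
  'b': [0/1 + 1/1*0/1, 0/1 + 1/1*3/5) = [0/1, 3/5)
  'd': [0/1 + 1/1*3/5, 0/1 + 1/1*4/5) = [3/5, 4/5)
  'a': [0/1 + 1/1*4/5, 0/1 + 1/1*1/1) = [4/5, 1/1) <- contains code 1147/1250
  emit 'a', narrow to [4/5, 1/1)
Step 2: interval [4/5, 1/1), width = 1/1 - 4/5 = 1/5
  'b': [4/5 + 1/5*0/1, 4/5 + 1/5*3/5) = [4/5, 23/25) <- contains code 1147/1250
  'd': [4/5 + 1/5*3/5, 4/5 + 1/5*4/5) = [23/25, 24/25)
  'a': [4/5 + 1/5*4/5, 4/5 + 1/5*1/1) = [24/25, 1/1)
  emit 'b', narrow to [4/5, 23/25)
Step 3: interval [4/5, 23/25), width = 23/25 - 4/5 = 3/25
  'b': [4/5 + 3/25*0/1, 4/5 + 3/25*3/5) = [4/5, 109/125)
  'd': [4/5 + 3/25*3/5, 4/5 + 3/25*4/5) = [109/125, 112/125)
  'a': [4/5 + 3/25*4/5, 4/5 + 3/25*1/1) = [112/125, 23/25) <- contains code 1147/1250
  emit 'a', narrow to [112/125, 23/25)
Step 4: interval [112/125, 23/25), width = 23/25 - 112/125 = 3/125
  'b': [112/125 + 3/125*0/1, 112/125 + 3/125*3/5) = [112/125, 569/625)
  'd': [112/125 + 3/125*3/5, 112/125 + 3/125*4/5) = [569/625, 572/625)
  'a': [112/125 + 3/125*4/5, 112/125 + 3/125*1/1) = [572/625, 23/25) <- contains code 1147/1250
  emit 'a', narrow to [572/625, 23/25)

Answer: abaa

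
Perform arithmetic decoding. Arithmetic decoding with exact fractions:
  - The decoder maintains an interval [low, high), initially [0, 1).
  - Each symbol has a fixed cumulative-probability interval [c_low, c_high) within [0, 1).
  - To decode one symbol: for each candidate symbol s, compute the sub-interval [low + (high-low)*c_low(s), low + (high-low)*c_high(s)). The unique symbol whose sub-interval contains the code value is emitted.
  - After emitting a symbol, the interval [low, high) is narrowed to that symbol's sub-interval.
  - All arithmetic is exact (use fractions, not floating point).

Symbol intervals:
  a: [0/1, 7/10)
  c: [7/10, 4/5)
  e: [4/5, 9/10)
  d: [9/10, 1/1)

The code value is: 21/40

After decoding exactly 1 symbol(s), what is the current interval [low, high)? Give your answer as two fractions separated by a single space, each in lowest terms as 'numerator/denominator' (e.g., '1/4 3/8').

Step 1: interval [0/1, 1/1), width = 1/1 - 0/1 = 1/1
  'a': [0/1 + 1/1*0/1, 0/1 + 1/1*7/10) = [0/1, 7/10) <- contains code 21/40
  'c': [0/1 + 1/1*7/10, 0/1 + 1/1*4/5) = [7/10, 4/5)
  'e': [0/1 + 1/1*4/5, 0/1 + 1/1*9/10) = [4/5, 9/10)
  'd': [0/1 + 1/1*9/10, 0/1 + 1/1*1/1) = [9/10, 1/1)
  emit 'a', narrow to [0/1, 7/10)

Answer: 0/1 7/10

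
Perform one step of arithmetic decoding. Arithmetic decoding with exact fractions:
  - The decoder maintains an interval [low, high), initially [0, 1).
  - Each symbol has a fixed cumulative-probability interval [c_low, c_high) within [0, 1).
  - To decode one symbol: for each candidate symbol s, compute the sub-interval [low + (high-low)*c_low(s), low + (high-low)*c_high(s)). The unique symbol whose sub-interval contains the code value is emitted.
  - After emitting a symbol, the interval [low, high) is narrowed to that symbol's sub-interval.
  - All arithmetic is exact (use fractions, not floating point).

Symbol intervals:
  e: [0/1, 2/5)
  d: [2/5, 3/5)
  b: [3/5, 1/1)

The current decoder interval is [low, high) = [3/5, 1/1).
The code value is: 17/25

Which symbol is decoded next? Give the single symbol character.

Answer: e

Derivation:
Interval width = high − low = 1/1 − 3/5 = 2/5
Scaled code = (code − low) / width = (17/25 − 3/5) / 2/5 = 1/5
  e: [0/1, 2/5) ← scaled code falls here ✓
  d: [2/5, 3/5) 
  b: [3/5, 1/1) 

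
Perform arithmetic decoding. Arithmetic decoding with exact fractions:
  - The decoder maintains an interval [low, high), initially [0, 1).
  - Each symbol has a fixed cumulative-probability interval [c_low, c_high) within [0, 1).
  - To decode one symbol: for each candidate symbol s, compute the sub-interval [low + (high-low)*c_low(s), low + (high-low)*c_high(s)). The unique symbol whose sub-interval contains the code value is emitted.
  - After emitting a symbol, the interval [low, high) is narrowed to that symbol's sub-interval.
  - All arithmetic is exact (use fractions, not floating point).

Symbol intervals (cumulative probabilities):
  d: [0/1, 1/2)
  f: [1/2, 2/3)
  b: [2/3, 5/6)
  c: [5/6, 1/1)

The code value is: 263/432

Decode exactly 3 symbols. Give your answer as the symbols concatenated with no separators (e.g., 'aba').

Step 1: interval [0/1, 1/1), width = 1/1 - 0/1 = 1/1
  'd': [0/1 + 1/1*0/1, 0/1 + 1/1*1/2) = [0/1, 1/2)
  'f': [0/1 + 1/1*1/2, 0/1 + 1/1*2/3) = [1/2, 2/3) <- contains code 263/432
  'b': [0/1 + 1/1*2/3, 0/1 + 1/1*5/6) = [2/3, 5/6)
  'c': [0/1 + 1/1*5/6, 0/1 + 1/1*1/1) = [5/6, 1/1)
  emit 'f', narrow to [1/2, 2/3)
Step 2: interval [1/2, 2/3), width = 2/3 - 1/2 = 1/6
  'd': [1/2 + 1/6*0/1, 1/2 + 1/6*1/2) = [1/2, 7/12)
  'f': [1/2 + 1/6*1/2, 1/2 + 1/6*2/3) = [7/12, 11/18) <- contains code 263/432
  'b': [1/2 + 1/6*2/3, 1/2 + 1/6*5/6) = [11/18, 23/36)
  'c': [1/2 + 1/6*5/6, 1/2 + 1/6*1/1) = [23/36, 2/3)
  emit 'f', narrow to [7/12, 11/18)
Step 3: interval [7/12, 11/18), width = 11/18 - 7/12 = 1/36
  'd': [7/12 + 1/36*0/1, 7/12 + 1/36*1/2) = [7/12, 43/72)
  'f': [7/12 + 1/36*1/2, 7/12 + 1/36*2/3) = [43/72, 65/108)
  'b': [7/12 + 1/36*2/3, 7/12 + 1/36*5/6) = [65/108, 131/216)
  'c': [7/12 + 1/36*5/6, 7/12 + 1/36*1/1) = [131/216, 11/18) <- contains code 263/432
  emit 'c', narrow to [131/216, 11/18)

Answer: ffc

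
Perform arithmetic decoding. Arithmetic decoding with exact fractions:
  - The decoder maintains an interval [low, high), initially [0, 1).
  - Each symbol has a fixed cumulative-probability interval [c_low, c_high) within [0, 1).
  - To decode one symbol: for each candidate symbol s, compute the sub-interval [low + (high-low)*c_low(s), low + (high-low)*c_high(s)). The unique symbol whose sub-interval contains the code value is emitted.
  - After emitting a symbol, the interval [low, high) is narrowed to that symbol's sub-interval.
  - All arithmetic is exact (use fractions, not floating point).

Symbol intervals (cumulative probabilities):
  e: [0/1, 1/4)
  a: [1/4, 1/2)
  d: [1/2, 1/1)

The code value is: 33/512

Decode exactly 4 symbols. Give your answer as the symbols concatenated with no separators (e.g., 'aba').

Step 1: interval [0/1, 1/1), width = 1/1 - 0/1 = 1/1
  'e': [0/1 + 1/1*0/1, 0/1 + 1/1*1/4) = [0/1, 1/4) <- contains code 33/512
  'a': [0/1 + 1/1*1/4, 0/1 + 1/1*1/2) = [1/4, 1/2)
  'd': [0/1 + 1/1*1/2, 0/1 + 1/1*1/1) = [1/2, 1/1)
  emit 'e', narrow to [0/1, 1/4)
Step 2: interval [0/1, 1/4), width = 1/4 - 0/1 = 1/4
  'e': [0/1 + 1/4*0/1, 0/1 + 1/4*1/4) = [0/1, 1/16)
  'a': [0/1 + 1/4*1/4, 0/1 + 1/4*1/2) = [1/16, 1/8) <- contains code 33/512
  'd': [0/1 + 1/4*1/2, 0/1 + 1/4*1/1) = [1/8, 1/4)
  emit 'a', narrow to [1/16, 1/8)
Step 3: interval [1/16, 1/8), width = 1/8 - 1/16 = 1/16
  'e': [1/16 + 1/16*0/1, 1/16 + 1/16*1/4) = [1/16, 5/64) <- contains code 33/512
  'a': [1/16 + 1/16*1/4, 1/16 + 1/16*1/2) = [5/64, 3/32)
  'd': [1/16 + 1/16*1/2, 1/16 + 1/16*1/1) = [3/32, 1/8)
  emit 'e', narrow to [1/16, 5/64)
Step 4: interval [1/16, 5/64), width = 5/64 - 1/16 = 1/64
  'e': [1/16 + 1/64*0/1, 1/16 + 1/64*1/4) = [1/16, 17/256) <- contains code 33/512
  'a': [1/16 + 1/64*1/4, 1/16 + 1/64*1/2) = [17/256, 9/128)
  'd': [1/16 + 1/64*1/2, 1/16 + 1/64*1/1) = [9/128, 5/64)
  emit 'e', narrow to [1/16, 17/256)

Answer: eaee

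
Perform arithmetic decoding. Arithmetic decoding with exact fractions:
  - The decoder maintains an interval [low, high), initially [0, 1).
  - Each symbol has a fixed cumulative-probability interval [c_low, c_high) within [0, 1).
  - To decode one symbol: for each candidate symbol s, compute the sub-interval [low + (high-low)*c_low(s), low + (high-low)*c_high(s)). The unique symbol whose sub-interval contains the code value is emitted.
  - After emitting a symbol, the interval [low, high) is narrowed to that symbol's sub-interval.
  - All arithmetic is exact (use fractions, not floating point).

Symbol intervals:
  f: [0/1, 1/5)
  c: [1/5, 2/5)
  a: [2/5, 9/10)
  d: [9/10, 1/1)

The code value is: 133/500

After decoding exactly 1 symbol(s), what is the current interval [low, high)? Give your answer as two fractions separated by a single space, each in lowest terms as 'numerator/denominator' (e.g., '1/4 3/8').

Answer: 1/5 2/5

Derivation:
Step 1: interval [0/1, 1/1), width = 1/1 - 0/1 = 1/1
  'f': [0/1 + 1/1*0/1, 0/1 + 1/1*1/5) = [0/1, 1/5)
  'c': [0/1 + 1/1*1/5, 0/1 + 1/1*2/5) = [1/5, 2/5) <- contains code 133/500
  'a': [0/1 + 1/1*2/5, 0/1 + 1/1*9/10) = [2/5, 9/10)
  'd': [0/1 + 1/1*9/10, 0/1 + 1/1*1/1) = [9/10, 1/1)
  emit 'c', narrow to [1/5, 2/5)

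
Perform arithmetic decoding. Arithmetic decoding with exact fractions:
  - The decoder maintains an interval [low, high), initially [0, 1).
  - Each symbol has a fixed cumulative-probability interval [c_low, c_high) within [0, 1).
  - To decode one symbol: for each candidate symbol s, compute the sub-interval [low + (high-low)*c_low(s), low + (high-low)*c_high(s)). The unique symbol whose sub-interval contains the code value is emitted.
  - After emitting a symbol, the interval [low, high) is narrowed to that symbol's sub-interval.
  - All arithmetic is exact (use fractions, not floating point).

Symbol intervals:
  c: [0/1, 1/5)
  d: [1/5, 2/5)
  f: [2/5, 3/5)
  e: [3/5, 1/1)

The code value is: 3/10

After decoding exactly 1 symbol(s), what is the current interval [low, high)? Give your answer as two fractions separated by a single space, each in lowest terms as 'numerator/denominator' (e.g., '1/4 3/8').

Step 1: interval [0/1, 1/1), width = 1/1 - 0/1 = 1/1
  'c': [0/1 + 1/1*0/1, 0/1 + 1/1*1/5) = [0/1, 1/5)
  'd': [0/1 + 1/1*1/5, 0/1 + 1/1*2/5) = [1/5, 2/5) <- contains code 3/10
  'f': [0/1 + 1/1*2/5, 0/1 + 1/1*3/5) = [2/5, 3/5)
  'e': [0/1 + 1/1*3/5, 0/1 + 1/1*1/1) = [3/5, 1/1)
  emit 'd', narrow to [1/5, 2/5)

Answer: 1/5 2/5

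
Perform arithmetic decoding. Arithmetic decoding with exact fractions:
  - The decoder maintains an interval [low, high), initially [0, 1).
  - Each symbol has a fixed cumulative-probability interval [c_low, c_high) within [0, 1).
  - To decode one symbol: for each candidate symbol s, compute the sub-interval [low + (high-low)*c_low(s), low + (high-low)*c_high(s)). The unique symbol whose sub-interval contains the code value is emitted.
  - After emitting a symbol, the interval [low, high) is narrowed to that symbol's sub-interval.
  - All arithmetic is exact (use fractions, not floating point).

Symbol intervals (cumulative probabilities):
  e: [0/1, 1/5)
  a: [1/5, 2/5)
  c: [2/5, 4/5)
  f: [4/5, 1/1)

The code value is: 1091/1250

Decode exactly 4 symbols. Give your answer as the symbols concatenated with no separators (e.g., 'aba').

Step 1: interval [0/1, 1/1), width = 1/1 - 0/1 = 1/1
  'e': [0/1 + 1/1*0/1, 0/1 + 1/1*1/5) = [0/1, 1/5)
  'a': [0/1 + 1/1*1/5, 0/1 + 1/1*2/5) = [1/5, 2/5)
  'c': [0/1 + 1/1*2/5, 0/1 + 1/1*4/5) = [2/5, 4/5)
  'f': [0/1 + 1/1*4/5, 0/1 + 1/1*1/1) = [4/5, 1/1) <- contains code 1091/1250
  emit 'f', narrow to [4/5, 1/1)
Step 2: interval [4/5, 1/1), width = 1/1 - 4/5 = 1/5
  'e': [4/5 + 1/5*0/1, 4/5 + 1/5*1/5) = [4/5, 21/25)
  'a': [4/5 + 1/5*1/5, 4/5 + 1/5*2/5) = [21/25, 22/25) <- contains code 1091/1250
  'c': [4/5 + 1/5*2/5, 4/5 + 1/5*4/5) = [22/25, 24/25)
  'f': [4/5 + 1/5*4/5, 4/5 + 1/5*1/1) = [24/25, 1/1)
  emit 'a', narrow to [21/25, 22/25)
Step 3: interval [21/25, 22/25), width = 22/25 - 21/25 = 1/25
  'e': [21/25 + 1/25*0/1, 21/25 + 1/25*1/5) = [21/25, 106/125)
  'a': [21/25 + 1/25*1/5, 21/25 + 1/25*2/5) = [106/125, 107/125)
  'c': [21/25 + 1/25*2/5, 21/25 + 1/25*4/5) = [107/125, 109/125)
  'f': [21/25 + 1/25*4/5, 21/25 + 1/25*1/1) = [109/125, 22/25) <- contains code 1091/1250
  emit 'f', narrow to [109/125, 22/25)
Step 4: interval [109/125, 22/25), width = 22/25 - 109/125 = 1/125
  'e': [109/125 + 1/125*0/1, 109/125 + 1/125*1/5) = [109/125, 546/625) <- contains code 1091/1250
  'a': [109/125 + 1/125*1/5, 109/125 + 1/125*2/5) = [546/625, 547/625)
  'c': [109/125 + 1/125*2/5, 109/125 + 1/125*4/5) = [547/625, 549/625)
  'f': [109/125 + 1/125*4/5, 109/125 + 1/125*1/1) = [549/625, 22/25)
  emit 'e', narrow to [109/125, 546/625)

Answer: fafe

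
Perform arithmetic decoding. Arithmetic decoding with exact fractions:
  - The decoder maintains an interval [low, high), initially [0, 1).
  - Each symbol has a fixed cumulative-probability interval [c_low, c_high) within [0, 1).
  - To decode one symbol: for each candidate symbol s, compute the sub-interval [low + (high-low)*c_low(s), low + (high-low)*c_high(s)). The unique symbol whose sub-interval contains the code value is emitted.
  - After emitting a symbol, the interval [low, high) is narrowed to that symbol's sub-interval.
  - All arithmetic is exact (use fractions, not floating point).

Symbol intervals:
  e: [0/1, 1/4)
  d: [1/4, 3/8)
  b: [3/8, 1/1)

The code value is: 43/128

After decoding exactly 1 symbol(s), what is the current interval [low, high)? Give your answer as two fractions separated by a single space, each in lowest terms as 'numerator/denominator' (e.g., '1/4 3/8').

Step 1: interval [0/1, 1/1), width = 1/1 - 0/1 = 1/1
  'e': [0/1 + 1/1*0/1, 0/1 + 1/1*1/4) = [0/1, 1/4)
  'd': [0/1 + 1/1*1/4, 0/1 + 1/1*3/8) = [1/4, 3/8) <- contains code 43/128
  'b': [0/1 + 1/1*3/8, 0/1 + 1/1*1/1) = [3/8, 1/1)
  emit 'd', narrow to [1/4, 3/8)

Answer: 1/4 3/8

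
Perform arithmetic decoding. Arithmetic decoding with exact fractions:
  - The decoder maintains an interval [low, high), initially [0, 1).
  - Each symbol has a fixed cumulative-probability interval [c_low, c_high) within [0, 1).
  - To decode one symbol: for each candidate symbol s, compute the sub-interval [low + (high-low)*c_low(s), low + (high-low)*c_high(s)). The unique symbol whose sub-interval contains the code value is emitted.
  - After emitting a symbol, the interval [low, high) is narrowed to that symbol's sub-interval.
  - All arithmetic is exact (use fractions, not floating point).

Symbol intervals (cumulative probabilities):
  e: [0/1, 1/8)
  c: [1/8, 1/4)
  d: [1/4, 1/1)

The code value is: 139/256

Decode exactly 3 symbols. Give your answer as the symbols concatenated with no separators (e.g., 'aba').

Step 1: interval [0/1, 1/1), width = 1/1 - 0/1 = 1/1
  'e': [0/1 + 1/1*0/1, 0/1 + 1/1*1/8) = [0/1, 1/8)
  'c': [0/1 + 1/1*1/8, 0/1 + 1/1*1/4) = [1/8, 1/4)
  'd': [0/1 + 1/1*1/4, 0/1 + 1/1*1/1) = [1/4, 1/1) <- contains code 139/256
  emit 'd', narrow to [1/4, 1/1)
Step 2: interval [1/4, 1/1), width = 1/1 - 1/4 = 3/4
  'e': [1/4 + 3/4*0/1, 1/4 + 3/4*1/8) = [1/4, 11/32)
  'c': [1/4 + 3/4*1/8, 1/4 + 3/4*1/4) = [11/32, 7/16)
  'd': [1/4 + 3/4*1/4, 1/4 + 3/4*1/1) = [7/16, 1/1) <- contains code 139/256
  emit 'd', narrow to [7/16, 1/1)
Step 3: interval [7/16, 1/1), width = 1/1 - 7/16 = 9/16
  'e': [7/16 + 9/16*0/1, 7/16 + 9/16*1/8) = [7/16, 65/128)
  'c': [7/16 + 9/16*1/8, 7/16 + 9/16*1/4) = [65/128, 37/64) <- contains code 139/256
  'd': [7/16 + 9/16*1/4, 7/16 + 9/16*1/1) = [37/64, 1/1)
  emit 'c', narrow to [65/128, 37/64)

Answer: ddc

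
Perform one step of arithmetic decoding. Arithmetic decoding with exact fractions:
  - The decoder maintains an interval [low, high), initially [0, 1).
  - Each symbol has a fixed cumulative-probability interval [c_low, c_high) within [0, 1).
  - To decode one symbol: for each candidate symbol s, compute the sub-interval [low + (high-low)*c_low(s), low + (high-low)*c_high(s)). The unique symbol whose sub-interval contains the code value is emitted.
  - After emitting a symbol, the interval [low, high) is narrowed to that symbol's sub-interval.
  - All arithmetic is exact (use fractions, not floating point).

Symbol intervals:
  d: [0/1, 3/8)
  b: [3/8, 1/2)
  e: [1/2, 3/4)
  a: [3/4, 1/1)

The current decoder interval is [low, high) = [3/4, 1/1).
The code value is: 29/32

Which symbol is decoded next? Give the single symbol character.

Interval width = high − low = 1/1 − 3/4 = 1/4
Scaled code = (code − low) / width = (29/32 − 3/4) / 1/4 = 5/8
  d: [0/1, 3/8) 
  b: [3/8, 1/2) 
  e: [1/2, 3/4) ← scaled code falls here ✓
  a: [3/4, 1/1) 

Answer: e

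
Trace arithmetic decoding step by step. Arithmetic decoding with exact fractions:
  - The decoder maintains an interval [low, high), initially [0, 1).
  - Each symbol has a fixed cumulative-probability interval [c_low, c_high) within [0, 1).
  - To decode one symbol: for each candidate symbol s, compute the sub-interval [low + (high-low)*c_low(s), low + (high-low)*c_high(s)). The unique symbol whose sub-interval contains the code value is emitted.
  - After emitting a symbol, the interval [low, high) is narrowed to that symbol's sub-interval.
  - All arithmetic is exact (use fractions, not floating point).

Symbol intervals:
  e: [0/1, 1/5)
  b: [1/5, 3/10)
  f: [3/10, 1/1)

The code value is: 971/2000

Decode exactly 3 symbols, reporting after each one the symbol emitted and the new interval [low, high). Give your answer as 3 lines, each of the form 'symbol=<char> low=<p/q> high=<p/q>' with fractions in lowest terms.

Step 1: interval [0/1, 1/1), width = 1/1 - 0/1 = 1/1
  'e': [0/1 + 1/1*0/1, 0/1 + 1/1*1/5) = [0/1, 1/5)
  'b': [0/1 + 1/1*1/5, 0/1 + 1/1*3/10) = [1/5, 3/10)
  'f': [0/1 + 1/1*3/10, 0/1 + 1/1*1/1) = [3/10, 1/1) <- contains code 971/2000
  emit 'f', narrow to [3/10, 1/1)
Step 2: interval [3/10, 1/1), width = 1/1 - 3/10 = 7/10
  'e': [3/10 + 7/10*0/1, 3/10 + 7/10*1/5) = [3/10, 11/25)
  'b': [3/10 + 7/10*1/5, 3/10 + 7/10*3/10) = [11/25, 51/100) <- contains code 971/2000
  'f': [3/10 + 7/10*3/10, 3/10 + 7/10*1/1) = [51/100, 1/1)
  emit 'b', narrow to [11/25, 51/100)
Step 3: interval [11/25, 51/100), width = 51/100 - 11/25 = 7/100
  'e': [11/25 + 7/100*0/1, 11/25 + 7/100*1/5) = [11/25, 227/500)
  'b': [11/25 + 7/100*1/5, 11/25 + 7/100*3/10) = [227/500, 461/1000)
  'f': [11/25 + 7/100*3/10, 11/25 + 7/100*1/1) = [461/1000, 51/100) <- contains code 971/2000
  emit 'f', narrow to [461/1000, 51/100)

Answer: symbol=f low=3/10 high=1/1
symbol=b low=11/25 high=51/100
symbol=f low=461/1000 high=51/100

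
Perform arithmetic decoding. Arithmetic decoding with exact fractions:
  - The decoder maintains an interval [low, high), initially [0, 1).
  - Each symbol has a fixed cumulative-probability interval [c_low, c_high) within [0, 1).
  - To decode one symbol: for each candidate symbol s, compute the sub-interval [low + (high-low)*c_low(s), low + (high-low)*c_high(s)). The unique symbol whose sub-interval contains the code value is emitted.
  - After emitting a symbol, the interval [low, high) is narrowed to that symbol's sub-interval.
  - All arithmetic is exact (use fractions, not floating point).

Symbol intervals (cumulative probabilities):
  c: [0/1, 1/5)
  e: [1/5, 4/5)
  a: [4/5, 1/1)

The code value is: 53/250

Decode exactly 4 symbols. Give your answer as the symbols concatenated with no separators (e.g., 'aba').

Step 1: interval [0/1, 1/1), width = 1/1 - 0/1 = 1/1
  'c': [0/1 + 1/1*0/1, 0/1 + 1/1*1/5) = [0/1, 1/5)
  'e': [0/1 + 1/1*1/5, 0/1 + 1/1*4/5) = [1/5, 4/5) <- contains code 53/250
  'a': [0/1 + 1/1*4/5, 0/1 + 1/1*1/1) = [4/5, 1/1)
  emit 'e', narrow to [1/5, 4/5)
Step 2: interval [1/5, 4/5), width = 4/5 - 1/5 = 3/5
  'c': [1/5 + 3/5*0/1, 1/5 + 3/5*1/5) = [1/5, 8/25) <- contains code 53/250
  'e': [1/5 + 3/5*1/5, 1/5 + 3/5*4/5) = [8/25, 17/25)
  'a': [1/5 + 3/5*4/5, 1/5 + 3/5*1/1) = [17/25, 4/5)
  emit 'c', narrow to [1/5, 8/25)
Step 3: interval [1/5, 8/25), width = 8/25 - 1/5 = 3/25
  'c': [1/5 + 3/25*0/1, 1/5 + 3/25*1/5) = [1/5, 28/125) <- contains code 53/250
  'e': [1/5 + 3/25*1/5, 1/5 + 3/25*4/5) = [28/125, 37/125)
  'a': [1/5 + 3/25*4/5, 1/5 + 3/25*1/1) = [37/125, 8/25)
  emit 'c', narrow to [1/5, 28/125)
Step 4: interval [1/5, 28/125), width = 28/125 - 1/5 = 3/125
  'c': [1/5 + 3/125*0/1, 1/5 + 3/125*1/5) = [1/5, 128/625)
  'e': [1/5 + 3/125*1/5, 1/5 + 3/125*4/5) = [128/625, 137/625) <- contains code 53/250
  'a': [1/5 + 3/125*4/5, 1/5 + 3/125*1/1) = [137/625, 28/125)
  emit 'e', narrow to [128/625, 137/625)

Answer: ecce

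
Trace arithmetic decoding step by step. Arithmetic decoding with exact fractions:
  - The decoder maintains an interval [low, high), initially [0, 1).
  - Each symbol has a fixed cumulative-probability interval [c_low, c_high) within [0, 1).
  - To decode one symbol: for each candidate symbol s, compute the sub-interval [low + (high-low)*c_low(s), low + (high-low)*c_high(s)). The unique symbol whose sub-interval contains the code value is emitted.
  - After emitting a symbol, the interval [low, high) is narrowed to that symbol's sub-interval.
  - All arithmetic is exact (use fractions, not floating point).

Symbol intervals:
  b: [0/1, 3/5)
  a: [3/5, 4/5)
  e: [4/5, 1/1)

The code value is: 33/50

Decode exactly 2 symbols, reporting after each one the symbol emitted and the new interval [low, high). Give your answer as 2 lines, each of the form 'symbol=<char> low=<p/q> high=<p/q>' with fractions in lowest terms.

Step 1: interval [0/1, 1/1), width = 1/1 - 0/1 = 1/1
  'b': [0/1 + 1/1*0/1, 0/1 + 1/1*3/5) = [0/1, 3/5)
  'a': [0/1 + 1/1*3/5, 0/1 + 1/1*4/5) = [3/5, 4/5) <- contains code 33/50
  'e': [0/1 + 1/1*4/5, 0/1 + 1/1*1/1) = [4/5, 1/1)
  emit 'a', narrow to [3/5, 4/5)
Step 2: interval [3/5, 4/5), width = 4/5 - 3/5 = 1/5
  'b': [3/5 + 1/5*0/1, 3/5 + 1/5*3/5) = [3/5, 18/25) <- contains code 33/50
  'a': [3/5 + 1/5*3/5, 3/5 + 1/5*4/5) = [18/25, 19/25)
  'e': [3/5 + 1/5*4/5, 3/5 + 1/5*1/1) = [19/25, 4/5)
  emit 'b', narrow to [3/5, 18/25)

Answer: symbol=a low=3/5 high=4/5
symbol=b low=3/5 high=18/25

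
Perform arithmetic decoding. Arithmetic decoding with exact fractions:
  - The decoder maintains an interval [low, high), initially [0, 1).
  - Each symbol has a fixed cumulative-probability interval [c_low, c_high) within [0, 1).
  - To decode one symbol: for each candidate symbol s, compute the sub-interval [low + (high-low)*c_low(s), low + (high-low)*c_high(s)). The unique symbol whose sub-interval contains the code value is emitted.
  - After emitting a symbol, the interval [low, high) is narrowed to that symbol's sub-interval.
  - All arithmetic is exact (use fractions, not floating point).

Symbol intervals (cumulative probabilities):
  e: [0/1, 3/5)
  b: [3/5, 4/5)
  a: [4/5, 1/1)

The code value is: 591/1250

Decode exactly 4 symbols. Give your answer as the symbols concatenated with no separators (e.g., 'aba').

Step 1: interval [0/1, 1/1), width = 1/1 - 0/1 = 1/1
  'e': [0/1 + 1/1*0/1, 0/1 + 1/1*3/5) = [0/1, 3/5) <- contains code 591/1250
  'b': [0/1 + 1/1*3/5, 0/1 + 1/1*4/5) = [3/5, 4/5)
  'a': [0/1 + 1/1*4/5, 0/1 + 1/1*1/1) = [4/5, 1/1)
  emit 'e', narrow to [0/1, 3/5)
Step 2: interval [0/1, 3/5), width = 3/5 - 0/1 = 3/5
  'e': [0/1 + 3/5*0/1, 0/1 + 3/5*3/5) = [0/1, 9/25)
  'b': [0/1 + 3/5*3/5, 0/1 + 3/5*4/5) = [9/25, 12/25) <- contains code 591/1250
  'a': [0/1 + 3/5*4/5, 0/1 + 3/5*1/1) = [12/25, 3/5)
  emit 'b', narrow to [9/25, 12/25)
Step 3: interval [9/25, 12/25), width = 12/25 - 9/25 = 3/25
  'e': [9/25 + 3/25*0/1, 9/25 + 3/25*3/5) = [9/25, 54/125)
  'b': [9/25 + 3/25*3/5, 9/25 + 3/25*4/5) = [54/125, 57/125)
  'a': [9/25 + 3/25*4/5, 9/25 + 3/25*1/1) = [57/125, 12/25) <- contains code 591/1250
  emit 'a', narrow to [57/125, 12/25)
Step 4: interval [57/125, 12/25), width = 12/25 - 57/125 = 3/125
  'e': [57/125 + 3/125*0/1, 57/125 + 3/125*3/5) = [57/125, 294/625)
  'b': [57/125 + 3/125*3/5, 57/125 + 3/125*4/5) = [294/625, 297/625) <- contains code 591/1250
  'a': [57/125 + 3/125*4/5, 57/125 + 3/125*1/1) = [297/625, 12/25)
  emit 'b', narrow to [294/625, 297/625)

Answer: ebab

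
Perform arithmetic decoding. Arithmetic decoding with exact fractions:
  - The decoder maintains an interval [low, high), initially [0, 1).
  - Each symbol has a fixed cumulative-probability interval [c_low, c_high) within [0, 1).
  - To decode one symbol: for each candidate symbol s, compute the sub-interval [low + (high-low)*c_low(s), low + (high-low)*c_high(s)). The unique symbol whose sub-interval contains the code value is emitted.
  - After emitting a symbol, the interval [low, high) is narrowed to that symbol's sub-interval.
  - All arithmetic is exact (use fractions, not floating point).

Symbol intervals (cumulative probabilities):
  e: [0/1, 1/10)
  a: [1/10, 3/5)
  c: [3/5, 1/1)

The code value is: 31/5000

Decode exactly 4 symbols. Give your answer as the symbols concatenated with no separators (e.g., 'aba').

Step 1: interval [0/1, 1/1), width = 1/1 - 0/1 = 1/1
  'e': [0/1 + 1/1*0/1, 0/1 + 1/1*1/10) = [0/1, 1/10) <- contains code 31/5000
  'a': [0/1 + 1/1*1/10, 0/1 + 1/1*3/5) = [1/10, 3/5)
  'c': [0/1 + 1/1*3/5, 0/1 + 1/1*1/1) = [3/5, 1/1)
  emit 'e', narrow to [0/1, 1/10)
Step 2: interval [0/1, 1/10), width = 1/10 - 0/1 = 1/10
  'e': [0/1 + 1/10*0/1, 0/1 + 1/10*1/10) = [0/1, 1/100) <- contains code 31/5000
  'a': [0/1 + 1/10*1/10, 0/1 + 1/10*3/5) = [1/100, 3/50)
  'c': [0/1 + 1/10*3/5, 0/1 + 1/10*1/1) = [3/50, 1/10)
  emit 'e', narrow to [0/1, 1/100)
Step 3: interval [0/1, 1/100), width = 1/100 - 0/1 = 1/100
  'e': [0/1 + 1/100*0/1, 0/1 + 1/100*1/10) = [0/1, 1/1000)
  'a': [0/1 + 1/100*1/10, 0/1 + 1/100*3/5) = [1/1000, 3/500)
  'c': [0/1 + 1/100*3/5, 0/1 + 1/100*1/1) = [3/500, 1/100) <- contains code 31/5000
  emit 'c', narrow to [3/500, 1/100)
Step 4: interval [3/500, 1/100), width = 1/100 - 3/500 = 1/250
  'e': [3/500 + 1/250*0/1, 3/500 + 1/250*1/10) = [3/500, 4/625) <- contains code 31/5000
  'a': [3/500 + 1/250*1/10, 3/500 + 1/250*3/5) = [4/625, 21/2500)
  'c': [3/500 + 1/250*3/5, 3/500 + 1/250*1/1) = [21/2500, 1/100)
  emit 'e', narrow to [3/500, 4/625)

Answer: eece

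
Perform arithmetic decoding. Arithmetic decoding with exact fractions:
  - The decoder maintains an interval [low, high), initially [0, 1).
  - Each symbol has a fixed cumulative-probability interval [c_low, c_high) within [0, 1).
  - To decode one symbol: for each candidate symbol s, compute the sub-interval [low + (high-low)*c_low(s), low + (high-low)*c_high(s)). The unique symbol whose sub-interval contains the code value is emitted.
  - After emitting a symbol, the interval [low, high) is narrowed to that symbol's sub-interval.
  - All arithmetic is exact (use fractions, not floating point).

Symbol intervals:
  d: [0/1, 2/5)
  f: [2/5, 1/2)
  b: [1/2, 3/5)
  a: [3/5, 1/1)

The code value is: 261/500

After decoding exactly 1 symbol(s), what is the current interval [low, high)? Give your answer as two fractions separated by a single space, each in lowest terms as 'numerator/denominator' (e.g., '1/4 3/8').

Answer: 1/2 3/5

Derivation:
Step 1: interval [0/1, 1/1), width = 1/1 - 0/1 = 1/1
  'd': [0/1 + 1/1*0/1, 0/1 + 1/1*2/5) = [0/1, 2/5)
  'f': [0/1 + 1/1*2/5, 0/1 + 1/1*1/2) = [2/5, 1/2)
  'b': [0/1 + 1/1*1/2, 0/1 + 1/1*3/5) = [1/2, 3/5) <- contains code 261/500
  'a': [0/1 + 1/1*3/5, 0/1 + 1/1*1/1) = [3/5, 1/1)
  emit 'b', narrow to [1/2, 3/5)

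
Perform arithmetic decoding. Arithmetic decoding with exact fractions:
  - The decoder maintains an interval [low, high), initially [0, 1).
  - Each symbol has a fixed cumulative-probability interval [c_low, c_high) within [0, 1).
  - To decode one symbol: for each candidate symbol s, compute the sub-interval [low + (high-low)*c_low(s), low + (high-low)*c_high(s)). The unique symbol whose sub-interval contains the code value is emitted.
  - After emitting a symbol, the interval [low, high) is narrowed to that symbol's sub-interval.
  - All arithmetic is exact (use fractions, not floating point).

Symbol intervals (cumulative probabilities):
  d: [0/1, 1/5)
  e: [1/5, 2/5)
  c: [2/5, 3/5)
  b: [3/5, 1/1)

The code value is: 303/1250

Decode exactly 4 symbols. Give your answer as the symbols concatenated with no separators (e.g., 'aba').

Answer: eede

Derivation:
Step 1: interval [0/1, 1/1), width = 1/1 - 0/1 = 1/1
  'd': [0/1 + 1/1*0/1, 0/1 + 1/1*1/5) = [0/1, 1/5)
  'e': [0/1 + 1/1*1/5, 0/1 + 1/1*2/5) = [1/5, 2/5) <- contains code 303/1250
  'c': [0/1 + 1/1*2/5, 0/1 + 1/1*3/5) = [2/5, 3/5)
  'b': [0/1 + 1/1*3/5, 0/1 + 1/1*1/1) = [3/5, 1/1)
  emit 'e', narrow to [1/5, 2/5)
Step 2: interval [1/5, 2/5), width = 2/5 - 1/5 = 1/5
  'd': [1/5 + 1/5*0/1, 1/5 + 1/5*1/5) = [1/5, 6/25)
  'e': [1/5 + 1/5*1/5, 1/5 + 1/5*2/5) = [6/25, 7/25) <- contains code 303/1250
  'c': [1/5 + 1/5*2/5, 1/5 + 1/5*3/5) = [7/25, 8/25)
  'b': [1/5 + 1/5*3/5, 1/5 + 1/5*1/1) = [8/25, 2/5)
  emit 'e', narrow to [6/25, 7/25)
Step 3: interval [6/25, 7/25), width = 7/25 - 6/25 = 1/25
  'd': [6/25 + 1/25*0/1, 6/25 + 1/25*1/5) = [6/25, 31/125) <- contains code 303/1250
  'e': [6/25 + 1/25*1/5, 6/25 + 1/25*2/5) = [31/125, 32/125)
  'c': [6/25 + 1/25*2/5, 6/25 + 1/25*3/5) = [32/125, 33/125)
  'b': [6/25 + 1/25*3/5, 6/25 + 1/25*1/1) = [33/125, 7/25)
  emit 'd', narrow to [6/25, 31/125)
Step 4: interval [6/25, 31/125), width = 31/125 - 6/25 = 1/125
  'd': [6/25 + 1/125*0/1, 6/25 + 1/125*1/5) = [6/25, 151/625)
  'e': [6/25 + 1/125*1/5, 6/25 + 1/125*2/5) = [151/625, 152/625) <- contains code 303/1250
  'c': [6/25 + 1/125*2/5, 6/25 + 1/125*3/5) = [152/625, 153/625)
  'b': [6/25 + 1/125*3/5, 6/25 + 1/125*1/1) = [153/625, 31/125)
  emit 'e', narrow to [151/625, 152/625)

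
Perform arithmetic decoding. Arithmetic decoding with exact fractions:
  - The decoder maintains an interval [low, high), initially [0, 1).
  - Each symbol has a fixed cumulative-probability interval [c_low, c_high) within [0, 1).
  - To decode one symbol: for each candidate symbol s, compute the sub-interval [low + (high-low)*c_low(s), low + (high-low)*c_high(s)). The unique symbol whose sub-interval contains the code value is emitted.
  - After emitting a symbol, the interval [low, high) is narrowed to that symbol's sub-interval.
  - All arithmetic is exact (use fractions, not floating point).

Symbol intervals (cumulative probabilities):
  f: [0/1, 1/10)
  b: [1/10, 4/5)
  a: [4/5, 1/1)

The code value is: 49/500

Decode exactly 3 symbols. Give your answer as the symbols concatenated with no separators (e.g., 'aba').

Answer: faa

Derivation:
Step 1: interval [0/1, 1/1), width = 1/1 - 0/1 = 1/1
  'f': [0/1 + 1/1*0/1, 0/1 + 1/1*1/10) = [0/1, 1/10) <- contains code 49/500
  'b': [0/1 + 1/1*1/10, 0/1 + 1/1*4/5) = [1/10, 4/5)
  'a': [0/1 + 1/1*4/5, 0/1 + 1/1*1/1) = [4/5, 1/1)
  emit 'f', narrow to [0/1, 1/10)
Step 2: interval [0/1, 1/10), width = 1/10 - 0/1 = 1/10
  'f': [0/1 + 1/10*0/1, 0/1 + 1/10*1/10) = [0/1, 1/100)
  'b': [0/1 + 1/10*1/10, 0/1 + 1/10*4/5) = [1/100, 2/25)
  'a': [0/1 + 1/10*4/5, 0/1 + 1/10*1/1) = [2/25, 1/10) <- contains code 49/500
  emit 'a', narrow to [2/25, 1/10)
Step 3: interval [2/25, 1/10), width = 1/10 - 2/25 = 1/50
  'f': [2/25 + 1/50*0/1, 2/25 + 1/50*1/10) = [2/25, 41/500)
  'b': [2/25 + 1/50*1/10, 2/25 + 1/50*4/5) = [41/500, 12/125)
  'a': [2/25 + 1/50*4/5, 2/25 + 1/50*1/1) = [12/125, 1/10) <- contains code 49/500
  emit 'a', narrow to [12/125, 1/10)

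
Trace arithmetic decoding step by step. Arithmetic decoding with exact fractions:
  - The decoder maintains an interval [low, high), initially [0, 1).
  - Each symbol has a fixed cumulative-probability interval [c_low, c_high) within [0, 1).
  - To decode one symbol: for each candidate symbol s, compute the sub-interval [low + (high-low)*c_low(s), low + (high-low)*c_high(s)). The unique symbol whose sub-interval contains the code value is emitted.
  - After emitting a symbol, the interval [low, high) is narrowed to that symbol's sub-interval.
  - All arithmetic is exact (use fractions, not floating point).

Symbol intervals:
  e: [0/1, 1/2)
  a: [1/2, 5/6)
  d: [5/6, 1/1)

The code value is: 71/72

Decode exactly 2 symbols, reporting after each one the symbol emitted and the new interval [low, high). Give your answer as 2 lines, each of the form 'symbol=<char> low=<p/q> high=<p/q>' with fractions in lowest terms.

Step 1: interval [0/1, 1/1), width = 1/1 - 0/1 = 1/1
  'e': [0/1 + 1/1*0/1, 0/1 + 1/1*1/2) = [0/1, 1/2)
  'a': [0/1 + 1/1*1/2, 0/1 + 1/1*5/6) = [1/2, 5/6)
  'd': [0/1 + 1/1*5/6, 0/1 + 1/1*1/1) = [5/6, 1/1) <- contains code 71/72
  emit 'd', narrow to [5/6, 1/1)
Step 2: interval [5/6, 1/1), width = 1/1 - 5/6 = 1/6
  'e': [5/6 + 1/6*0/1, 5/6 + 1/6*1/2) = [5/6, 11/12)
  'a': [5/6 + 1/6*1/2, 5/6 + 1/6*5/6) = [11/12, 35/36)
  'd': [5/6 + 1/6*5/6, 5/6 + 1/6*1/1) = [35/36, 1/1) <- contains code 71/72
  emit 'd', narrow to [35/36, 1/1)

Answer: symbol=d low=5/6 high=1/1
symbol=d low=35/36 high=1/1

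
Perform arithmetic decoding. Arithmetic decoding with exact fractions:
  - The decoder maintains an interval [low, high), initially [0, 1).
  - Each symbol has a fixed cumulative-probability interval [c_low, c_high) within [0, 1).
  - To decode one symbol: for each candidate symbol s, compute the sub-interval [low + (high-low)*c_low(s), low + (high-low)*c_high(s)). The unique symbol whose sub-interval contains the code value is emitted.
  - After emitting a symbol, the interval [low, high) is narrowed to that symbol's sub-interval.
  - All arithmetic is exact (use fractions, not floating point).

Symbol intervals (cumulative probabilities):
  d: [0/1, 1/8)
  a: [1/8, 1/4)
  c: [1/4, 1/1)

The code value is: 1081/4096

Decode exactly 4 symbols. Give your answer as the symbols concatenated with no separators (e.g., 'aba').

Step 1: interval [0/1, 1/1), width = 1/1 - 0/1 = 1/1
  'd': [0/1 + 1/1*0/1, 0/1 + 1/1*1/8) = [0/1, 1/8)
  'a': [0/1 + 1/1*1/8, 0/1 + 1/1*1/4) = [1/8, 1/4)
  'c': [0/1 + 1/1*1/4, 0/1 + 1/1*1/1) = [1/4, 1/1) <- contains code 1081/4096
  emit 'c', narrow to [1/4, 1/1)
Step 2: interval [1/4, 1/1), width = 1/1 - 1/4 = 3/4
  'd': [1/4 + 3/4*0/1, 1/4 + 3/4*1/8) = [1/4, 11/32) <- contains code 1081/4096
  'a': [1/4 + 3/4*1/8, 1/4 + 3/4*1/4) = [11/32, 7/16)
  'c': [1/4 + 3/4*1/4, 1/4 + 3/4*1/1) = [7/16, 1/1)
  emit 'd', narrow to [1/4, 11/32)
Step 3: interval [1/4, 11/32), width = 11/32 - 1/4 = 3/32
  'd': [1/4 + 3/32*0/1, 1/4 + 3/32*1/8) = [1/4, 67/256)
  'a': [1/4 + 3/32*1/8, 1/4 + 3/32*1/4) = [67/256, 35/128) <- contains code 1081/4096
  'c': [1/4 + 3/32*1/4, 1/4 + 3/32*1/1) = [35/128, 11/32)
  emit 'a', narrow to [67/256, 35/128)
Step 4: interval [67/256, 35/128), width = 35/128 - 67/256 = 3/256
  'd': [67/256 + 3/256*0/1, 67/256 + 3/256*1/8) = [67/256, 539/2048)
  'a': [67/256 + 3/256*1/8, 67/256 + 3/256*1/4) = [539/2048, 271/1024) <- contains code 1081/4096
  'c': [67/256 + 3/256*1/4, 67/256 + 3/256*1/1) = [271/1024, 35/128)
  emit 'a', narrow to [539/2048, 271/1024)

Answer: cdaa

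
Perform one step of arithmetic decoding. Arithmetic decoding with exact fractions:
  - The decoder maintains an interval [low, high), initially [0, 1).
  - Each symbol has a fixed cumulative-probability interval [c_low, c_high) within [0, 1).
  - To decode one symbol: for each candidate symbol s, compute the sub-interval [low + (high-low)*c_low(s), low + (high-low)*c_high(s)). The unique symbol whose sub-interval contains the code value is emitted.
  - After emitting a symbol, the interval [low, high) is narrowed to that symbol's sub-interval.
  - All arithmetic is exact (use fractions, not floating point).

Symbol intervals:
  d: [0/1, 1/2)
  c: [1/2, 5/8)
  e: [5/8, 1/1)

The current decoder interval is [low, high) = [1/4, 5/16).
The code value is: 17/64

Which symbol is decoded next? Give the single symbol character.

Answer: d

Derivation:
Interval width = high − low = 5/16 − 1/4 = 1/16
Scaled code = (code − low) / width = (17/64 − 1/4) / 1/16 = 1/4
  d: [0/1, 1/2) ← scaled code falls here ✓
  c: [1/2, 5/8) 
  e: [5/8, 1/1) 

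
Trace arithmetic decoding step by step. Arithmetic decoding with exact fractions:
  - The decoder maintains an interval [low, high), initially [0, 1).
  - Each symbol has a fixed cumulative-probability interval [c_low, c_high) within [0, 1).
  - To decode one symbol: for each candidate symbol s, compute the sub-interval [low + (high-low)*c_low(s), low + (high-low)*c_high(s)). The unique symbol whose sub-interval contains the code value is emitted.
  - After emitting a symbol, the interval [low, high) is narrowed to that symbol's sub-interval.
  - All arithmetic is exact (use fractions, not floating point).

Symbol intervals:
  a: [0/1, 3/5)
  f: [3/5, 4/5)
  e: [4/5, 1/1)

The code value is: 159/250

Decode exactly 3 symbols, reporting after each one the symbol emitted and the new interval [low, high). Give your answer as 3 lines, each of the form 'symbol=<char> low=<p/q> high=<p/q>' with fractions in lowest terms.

Step 1: interval [0/1, 1/1), width = 1/1 - 0/1 = 1/1
  'a': [0/1 + 1/1*0/1, 0/1 + 1/1*3/5) = [0/1, 3/5)
  'f': [0/1 + 1/1*3/5, 0/1 + 1/1*4/5) = [3/5, 4/5) <- contains code 159/250
  'e': [0/1 + 1/1*4/5, 0/1 + 1/1*1/1) = [4/5, 1/1)
  emit 'f', narrow to [3/5, 4/5)
Step 2: interval [3/5, 4/5), width = 4/5 - 3/5 = 1/5
  'a': [3/5 + 1/5*0/1, 3/5 + 1/5*3/5) = [3/5, 18/25) <- contains code 159/250
  'f': [3/5 + 1/5*3/5, 3/5 + 1/5*4/5) = [18/25, 19/25)
  'e': [3/5 + 1/5*4/5, 3/5 + 1/5*1/1) = [19/25, 4/5)
  emit 'a', narrow to [3/5, 18/25)
Step 3: interval [3/5, 18/25), width = 18/25 - 3/5 = 3/25
  'a': [3/5 + 3/25*0/1, 3/5 + 3/25*3/5) = [3/5, 84/125) <- contains code 159/250
  'f': [3/5 + 3/25*3/5, 3/5 + 3/25*4/5) = [84/125, 87/125)
  'e': [3/5 + 3/25*4/5, 3/5 + 3/25*1/1) = [87/125, 18/25)
  emit 'a', narrow to [3/5, 84/125)

Answer: symbol=f low=3/5 high=4/5
symbol=a low=3/5 high=18/25
symbol=a low=3/5 high=84/125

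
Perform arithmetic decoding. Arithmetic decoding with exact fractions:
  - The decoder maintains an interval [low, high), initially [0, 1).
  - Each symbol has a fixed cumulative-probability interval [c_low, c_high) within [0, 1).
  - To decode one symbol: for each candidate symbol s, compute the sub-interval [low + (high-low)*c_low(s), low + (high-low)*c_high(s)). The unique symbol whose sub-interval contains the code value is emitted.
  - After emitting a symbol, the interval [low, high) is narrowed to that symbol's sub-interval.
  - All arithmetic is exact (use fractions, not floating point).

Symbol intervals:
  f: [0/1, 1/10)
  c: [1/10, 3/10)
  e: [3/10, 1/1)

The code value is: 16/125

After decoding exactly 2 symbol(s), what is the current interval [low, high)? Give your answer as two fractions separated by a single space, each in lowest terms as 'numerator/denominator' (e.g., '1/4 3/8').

Answer: 3/25 4/25

Derivation:
Step 1: interval [0/1, 1/1), width = 1/1 - 0/1 = 1/1
  'f': [0/1 + 1/1*0/1, 0/1 + 1/1*1/10) = [0/1, 1/10)
  'c': [0/1 + 1/1*1/10, 0/1 + 1/1*3/10) = [1/10, 3/10) <- contains code 16/125
  'e': [0/1 + 1/1*3/10, 0/1 + 1/1*1/1) = [3/10, 1/1)
  emit 'c', narrow to [1/10, 3/10)
Step 2: interval [1/10, 3/10), width = 3/10 - 1/10 = 1/5
  'f': [1/10 + 1/5*0/1, 1/10 + 1/5*1/10) = [1/10, 3/25)
  'c': [1/10 + 1/5*1/10, 1/10 + 1/5*3/10) = [3/25, 4/25) <- contains code 16/125
  'e': [1/10 + 1/5*3/10, 1/10 + 1/5*1/1) = [4/25, 3/10)
  emit 'c', narrow to [3/25, 4/25)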